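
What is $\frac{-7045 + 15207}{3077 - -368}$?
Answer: $\frac{154}{65} \approx 2.3692$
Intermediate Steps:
$\frac{-7045 + 15207}{3077 - -368} = \frac{8162}{3077 + \left(-4845 + 5213\right)} = \frac{8162}{3077 + 368} = \frac{8162}{3445} = 8162 \cdot \frac{1}{3445} = \frac{154}{65}$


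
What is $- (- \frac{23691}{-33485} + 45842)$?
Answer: $- \frac{1535043061}{33485} \approx -45843.0$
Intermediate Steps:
$- (- \frac{23691}{-33485} + 45842) = - (\left(-23691\right) \left(- \frac{1}{33485}\right) + 45842) = - (\frac{23691}{33485} + 45842) = \left(-1\right) \frac{1535043061}{33485} = - \frac{1535043061}{33485}$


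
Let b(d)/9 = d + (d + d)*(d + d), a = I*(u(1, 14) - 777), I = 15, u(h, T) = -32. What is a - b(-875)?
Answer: -27566760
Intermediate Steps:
a = -12135 (a = 15*(-32 - 777) = 15*(-809) = -12135)
b(d) = 9*d + 36*d² (b(d) = 9*(d + (d + d)*(d + d)) = 9*(d + (2*d)*(2*d)) = 9*(d + 4*d²) = 9*d + 36*d²)
a - b(-875) = -12135 - 9*(-875)*(1 + 4*(-875)) = -12135 - 9*(-875)*(1 - 3500) = -12135 - 9*(-875)*(-3499) = -12135 - 1*27554625 = -12135 - 27554625 = -27566760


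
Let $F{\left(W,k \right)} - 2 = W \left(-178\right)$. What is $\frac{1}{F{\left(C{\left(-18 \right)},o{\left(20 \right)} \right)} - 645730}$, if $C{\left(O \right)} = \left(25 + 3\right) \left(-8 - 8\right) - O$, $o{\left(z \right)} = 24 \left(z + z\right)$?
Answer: $- \frac{1}{569188} \approx -1.7569 \cdot 10^{-6}$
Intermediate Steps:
$o{\left(z \right)} = 48 z$ ($o{\left(z \right)} = 24 \cdot 2 z = 48 z$)
$C{\left(O \right)} = -448 - O$ ($C{\left(O \right)} = 28 \left(-16\right) - O = -448 - O$)
$F{\left(W,k \right)} = 2 - 178 W$ ($F{\left(W,k \right)} = 2 + W \left(-178\right) = 2 - 178 W$)
$\frac{1}{F{\left(C{\left(-18 \right)},o{\left(20 \right)} \right)} - 645730} = \frac{1}{\left(2 - 178 \left(-448 - -18\right)\right) - 645730} = \frac{1}{\left(2 - 178 \left(-448 + 18\right)\right) - 645730} = \frac{1}{\left(2 - -76540\right) - 645730} = \frac{1}{\left(2 + 76540\right) - 645730} = \frac{1}{76542 - 645730} = \frac{1}{-569188} = - \frac{1}{569188}$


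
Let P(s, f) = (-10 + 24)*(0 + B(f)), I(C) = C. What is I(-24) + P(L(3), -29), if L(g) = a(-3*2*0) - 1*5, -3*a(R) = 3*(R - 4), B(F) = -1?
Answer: -38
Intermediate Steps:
a(R) = 4 - R (a(R) = -(R - 4) = -(-4 + R) = -(-12 + 3*R)/3 = 4 - R)
L(g) = -1 (L(g) = (4 - (-3*2)*0) - 1*5 = (4 - (-6)*0) - 5 = (4 - 1*0) - 5 = (4 + 0) - 5 = 4 - 5 = -1)
P(s, f) = -14 (P(s, f) = (-10 + 24)*(0 - 1) = 14*(-1) = -14)
I(-24) + P(L(3), -29) = -24 - 14 = -38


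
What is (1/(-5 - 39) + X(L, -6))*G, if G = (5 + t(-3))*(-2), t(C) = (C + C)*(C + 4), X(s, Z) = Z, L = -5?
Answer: -265/22 ≈ -12.045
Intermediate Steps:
t(C) = 2*C*(4 + C) (t(C) = (2*C)*(4 + C) = 2*C*(4 + C))
G = 2 (G = (5 + 2*(-3)*(4 - 3))*(-2) = (5 + 2*(-3)*1)*(-2) = (5 - 6)*(-2) = -1*(-2) = 2)
(1/(-5 - 39) + X(L, -6))*G = (1/(-5 - 39) - 6)*2 = (1/(-44) - 6)*2 = (-1/44 - 6)*2 = -265/44*2 = -265/22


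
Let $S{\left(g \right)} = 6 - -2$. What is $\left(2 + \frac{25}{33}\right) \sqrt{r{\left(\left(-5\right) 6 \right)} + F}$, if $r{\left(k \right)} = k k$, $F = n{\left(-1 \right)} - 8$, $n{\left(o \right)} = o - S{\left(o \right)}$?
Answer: $\frac{91 \sqrt{883}}{33} \approx 81.942$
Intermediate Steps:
$S{\left(g \right)} = 8$ ($S{\left(g \right)} = 6 + 2 = 8$)
$n{\left(o \right)} = -8 + o$ ($n{\left(o \right)} = o - 8 = -8 + o$)
$F = -17$ ($F = \left(-8 - 1\right) - 8 = -9 - 8 = -17$)
$r{\left(k \right)} = k^{2}$
$\left(2 + \frac{25}{33}\right) \sqrt{r{\left(\left(-5\right) 6 \right)} + F} = \left(2 + \frac{25}{33}\right) \sqrt{\left(\left(-5\right) 6\right)^{2} - 17} = \left(2 + 25 \cdot \frac{1}{33}\right) \sqrt{\left(-30\right)^{2} - 17} = \left(2 + \frac{25}{33}\right) \sqrt{900 - 17} = \frac{91 \sqrt{883}}{33}$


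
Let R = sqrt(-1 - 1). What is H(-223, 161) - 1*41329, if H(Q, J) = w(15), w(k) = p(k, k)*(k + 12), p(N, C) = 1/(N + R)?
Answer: (-41329*sqrt(2) + 619908*I)/(sqrt(2) - 15*I) ≈ -41327.0 - 0.16821*I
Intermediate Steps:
R = I*sqrt(2) (R = sqrt(-2) = I*sqrt(2) ≈ 1.4142*I)
p(N, C) = 1/(N + I*sqrt(2))
w(k) = (12 + k)/(k + I*sqrt(2)) (w(k) = (k + 12)/(k + I*sqrt(2)) = (12 + k)/(k + I*sqrt(2)))
H(Q, J) = 27/(15 + I*sqrt(2)) (H(Q, J) = (12 + 15)/(15 + I*sqrt(2)) = 27/(15 + I*sqrt(2)))
H(-223, 161) - 1*41329 = (405/227 - 27*I*sqrt(2)/227) - 1*41329 = (405/227 - 27*I*sqrt(2)/227) - 41329 = -9381278/227 - 27*I*sqrt(2)/227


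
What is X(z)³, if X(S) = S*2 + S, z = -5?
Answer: -3375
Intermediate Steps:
X(S) = 3*S (X(S) = 2*S + S = 3*S)
X(z)³ = (3*(-5))³ = (-15)³ = -3375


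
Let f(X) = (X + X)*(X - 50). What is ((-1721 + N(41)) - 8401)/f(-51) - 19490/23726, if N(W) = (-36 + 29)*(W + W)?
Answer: -113639819/61106313 ≈ -1.8597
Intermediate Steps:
N(W) = -14*W
f(X) = 2*X*(-50 + X) (f(X) = (2*X)*(-50 + X) = 2*X*(-50 + X))
((-1721 + N(41)) - 8401)/f(-51) - 19490/23726 = ((-1721 - 14*41) - 8401)/((2*(-51)*(-50 - 51))) - 19490/23726 = ((-1721 - 574) - 8401)/((2*(-51)*(-101))) - 19490*1/23726 = (-2295 - 8401)/10302 - 9745/11863 = -10696*1/10302 - 9745/11863 = -5348/5151 - 9745/11863 = -113639819/61106313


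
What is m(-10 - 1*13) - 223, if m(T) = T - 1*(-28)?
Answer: -218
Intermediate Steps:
m(T) = 28 + T (m(T) = T + 28 = 28 + T)
m(-10 - 1*13) - 223 = (28 + (-10 - 1*13)) - 223 = (28 + (-10 - 13)) - 223 = (28 - 23) - 223 = 5 - 223 = -218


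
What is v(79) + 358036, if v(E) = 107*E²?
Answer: 1025823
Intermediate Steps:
v(79) + 358036 = 107*79² + 358036 = 107*6241 + 358036 = 667787 + 358036 = 1025823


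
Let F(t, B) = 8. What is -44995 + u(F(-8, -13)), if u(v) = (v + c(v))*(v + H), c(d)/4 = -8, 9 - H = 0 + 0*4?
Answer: -45403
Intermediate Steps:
H = 9 (H = 9 - (0 + 0*4) = 9 - (0 + 0) = 9 - 1*0 = 9 + 0 = 9)
c(d) = -32 (c(d) = 4*(-8) = -32)
u(v) = (-32 + v)*(9 + v) (u(v) = (v - 32)*(v + 9) = (-32 + v)*(9 + v))
-44995 + u(F(-8, -13)) = -44995 + (-288 + 8² - 23*8) = -44995 + (-288 + 64 - 184) = -44995 - 408 = -45403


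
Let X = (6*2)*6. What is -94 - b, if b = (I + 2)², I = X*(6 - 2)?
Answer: -84194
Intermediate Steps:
X = 72 (X = 12*6 = 72)
I = 288 (I = 72*(6 - 2) = 72*4 = 288)
b = 84100 (b = (288 + 2)² = 290² = 84100)
-94 - b = -94 - 1*84100 = -94 - 84100 = -84194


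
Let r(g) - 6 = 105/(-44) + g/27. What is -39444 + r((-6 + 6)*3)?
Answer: -1735377/44 ≈ -39440.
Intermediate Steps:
r(g) = 159/44 + g/27 (r(g) = 6 + (105/(-44) + g/27) = 6 + (105*(-1/44) + g*(1/27)) = 6 + (-105/44 + g/27) = 159/44 + g/27)
-39444 + r((-6 + 6)*3) = -39444 + (159/44 + ((-6 + 6)*3)/27) = -39444 + (159/44 + (0*3)/27) = -39444 + (159/44 + (1/27)*0) = -39444 + (159/44 + 0) = -39444 + 159/44 = -1735377/44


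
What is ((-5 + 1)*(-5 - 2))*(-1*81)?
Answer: -2268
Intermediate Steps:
((-5 + 1)*(-5 - 2))*(-1*81) = -4*(-7)*(-81) = 28*(-81) = -2268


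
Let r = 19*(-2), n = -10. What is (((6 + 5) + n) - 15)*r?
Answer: 532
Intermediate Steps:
r = -38
(((6 + 5) + n) - 15)*r = (((6 + 5) - 10) - 15)*(-38) = ((11 - 10) - 15)*(-38) = (1 - 15)*(-38) = -14*(-38) = 532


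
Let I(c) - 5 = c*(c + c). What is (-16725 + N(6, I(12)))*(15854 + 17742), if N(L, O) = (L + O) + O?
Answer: -542004268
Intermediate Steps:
I(c) = 5 + 2*c² (I(c) = 5 + c*(c + c) = 5 + c*(2*c) = 5 + 2*c²)
N(L, O) = L + 2*O
(-16725 + N(6, I(12)))*(15854 + 17742) = (-16725 + (6 + 2*(5 + 2*12²)))*(15854 + 17742) = (-16725 + (6 + 2*(5 + 2*144)))*33596 = (-16725 + (6 + 2*(5 + 288)))*33596 = (-16725 + (6 + 2*293))*33596 = (-16725 + (6 + 586))*33596 = (-16725 + 592)*33596 = -16133*33596 = -542004268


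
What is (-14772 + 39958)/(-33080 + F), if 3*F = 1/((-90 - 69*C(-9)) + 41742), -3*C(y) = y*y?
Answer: -3287906370/4318428599 ≈ -0.76137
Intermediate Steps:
C(y) = -y²/3 (C(y) = -y*y/3 = -y²/3)
F = 1/130545 (F = 1/(3*((-90 - (-23)*(-9)²) + 41742)) = 1/(3*((-90 - (-23)*81) + 41742)) = 1/(3*((-90 - 69*(-27)) + 41742)) = 1/(3*((-90 + 1863) + 41742)) = 1/(3*(1773 + 41742)) = (⅓)/43515 = (⅓)*(1/43515) = 1/130545 ≈ 7.6602e-6)
(-14772 + 39958)/(-33080 + F) = (-14772 + 39958)/(-33080 + 1/130545) = 25186/(-4318428599/130545) = 25186*(-130545/4318428599) = -3287906370/4318428599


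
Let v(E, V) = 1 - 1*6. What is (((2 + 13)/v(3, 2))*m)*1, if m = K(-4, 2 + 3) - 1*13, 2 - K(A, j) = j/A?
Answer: 117/4 ≈ 29.250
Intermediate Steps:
v(E, V) = -5 (v(E, V) = 1 - 6 = -5)
K(A, j) = 2 - j/A
m = -39/4 (m = (2 - 1*(2 + 3)/(-4)) - 1*13 = (2 - 1*5*(-¼)) - 13 = (2 + 5/4) - 13 = 13/4 - 13 = -39/4 ≈ -9.7500)
(((2 + 13)/v(3, 2))*m)*1 = (((2 + 13)/(-5))*(-39/4))*1 = ((15*(-⅕))*(-39/4))*1 = -3*(-39/4)*1 = (117/4)*1 = 117/4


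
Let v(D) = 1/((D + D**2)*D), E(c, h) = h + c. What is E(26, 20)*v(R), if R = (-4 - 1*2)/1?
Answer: -23/90 ≈ -0.25556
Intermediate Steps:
E(c, h) = c + h
R = -6 (R = (-4 - 2)*1 = -6*1 = -6)
v(D) = 1/(D*(D + D**2))
E(26, 20)*v(R) = (26 + 20)*(1/((-6)**2*(1 - 6))) = 46*((1/36)/(-5)) = 46*((1/36)*(-1/5)) = 46*(-1/180) = -23/90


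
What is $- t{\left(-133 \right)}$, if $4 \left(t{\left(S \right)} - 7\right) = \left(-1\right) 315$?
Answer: $\frac{287}{4} \approx 71.75$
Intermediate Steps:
$t{\left(S \right)} = - \frac{287}{4}$ ($t{\left(S \right)} = 7 + \frac{\left(-1\right) 315}{4} = 7 + \frac{1}{4} \left(-315\right) = 7 - \frac{315}{4} = - \frac{287}{4}$)
$- t{\left(-133 \right)} = \left(-1\right) \left(- \frac{287}{4}\right) = \frac{287}{4}$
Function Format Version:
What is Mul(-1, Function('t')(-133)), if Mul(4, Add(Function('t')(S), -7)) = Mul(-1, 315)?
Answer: Rational(287, 4) ≈ 71.750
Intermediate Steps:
Function('t')(S) = Rational(-287, 4) (Function('t')(S) = Add(7, Mul(Rational(1, 4), Mul(-1, 315))) = Add(7, Mul(Rational(1, 4), -315)) = Add(7, Rational(-315, 4)) = Rational(-287, 4))
Mul(-1, Function('t')(-133)) = Mul(-1, Rational(-287, 4)) = Rational(287, 4)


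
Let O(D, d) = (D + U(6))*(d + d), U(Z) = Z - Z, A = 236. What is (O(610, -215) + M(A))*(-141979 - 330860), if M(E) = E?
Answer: 123914079696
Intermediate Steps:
U(Z) = 0
O(D, d) = 2*D*d (O(D, d) = (D + 0)*(d + d) = D*(2*d) = 2*D*d)
(O(610, -215) + M(A))*(-141979 - 330860) = (2*610*(-215) + 236)*(-141979 - 330860) = (-262300 + 236)*(-472839) = -262064*(-472839) = 123914079696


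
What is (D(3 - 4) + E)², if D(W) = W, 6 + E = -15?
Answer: 484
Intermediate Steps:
E = -21 (E = -6 - 15 = -21)
(D(3 - 4) + E)² = ((3 - 4) - 21)² = (-1 - 21)² = (-22)² = 484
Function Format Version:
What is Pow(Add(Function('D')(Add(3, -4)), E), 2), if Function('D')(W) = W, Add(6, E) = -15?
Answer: 484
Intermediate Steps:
E = -21 (E = Add(-6, -15) = -21)
Pow(Add(Function('D')(Add(3, -4)), E), 2) = Pow(Add(Add(3, -4), -21), 2) = Pow(Add(-1, -21), 2) = Pow(-22, 2) = 484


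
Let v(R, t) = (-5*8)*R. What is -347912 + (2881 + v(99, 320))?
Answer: -348991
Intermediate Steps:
v(R, t) = -40*R
-347912 + (2881 + v(99, 320)) = -347912 + (2881 - 40*99) = -347912 + (2881 - 3960) = -347912 - 1079 = -348991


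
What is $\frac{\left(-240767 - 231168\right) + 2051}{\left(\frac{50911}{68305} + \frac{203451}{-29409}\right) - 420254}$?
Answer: $\frac{157315733577930}{140701827157031} \approx 1.1181$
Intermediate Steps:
$\frac{\left(-240767 - 231168\right) + 2051}{\left(\frac{50911}{68305} + \frac{203451}{-29409}\right) - 420254} = \frac{\left(-240767 - 231168\right) + 2051}{\left(50911 \cdot \frac{1}{68305} + 203451 \left(- \frac{1}{29409}\right)\right) - 420254} = \frac{-471935 + 2051}{\left(\frac{50911}{68305} - \frac{67817}{9803}\right) - 420254} = - \frac{469884}{- \frac{4133159652}{669593915} - 420254} = - \frac{469884}{- \frac{281403654314062}{669593915}} = \left(-469884\right) \left(- \frac{669593915}{281403654314062}\right) = \frac{157315733577930}{140701827157031}$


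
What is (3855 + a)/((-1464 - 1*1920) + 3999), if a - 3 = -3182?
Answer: 676/615 ≈ 1.0992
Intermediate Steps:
a = -3179 (a = 3 - 3182 = -3179)
(3855 + a)/((-1464 - 1*1920) + 3999) = (3855 - 3179)/((-1464 - 1*1920) + 3999) = 676/((-1464 - 1920) + 3999) = 676/(-3384 + 3999) = 676/615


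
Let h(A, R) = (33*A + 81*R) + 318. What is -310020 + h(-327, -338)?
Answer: -347871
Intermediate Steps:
h(A, R) = 318 + 33*A + 81*R
-310020 + h(-327, -338) = -310020 + (318 + 33*(-327) + 81*(-338)) = -310020 + (318 - 10791 - 27378) = -310020 - 37851 = -347871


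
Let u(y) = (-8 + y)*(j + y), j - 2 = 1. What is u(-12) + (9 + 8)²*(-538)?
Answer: -155302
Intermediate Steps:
j = 3 (j = 2 + 1 = 3)
u(y) = (-8 + y)*(3 + y)
u(-12) + (9 + 8)²*(-538) = (-24 + (-12)² - 5*(-12)) + (9 + 8)²*(-538) = (-24 + 144 + 60) + 17²*(-538) = 180 + 289*(-538) = 180 - 155482 = -155302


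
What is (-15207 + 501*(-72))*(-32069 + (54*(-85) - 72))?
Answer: 1883528949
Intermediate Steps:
(-15207 + 501*(-72))*(-32069 + (54*(-85) - 72)) = (-15207 - 36072)*(-32069 + (-4590 - 72)) = -51279*(-32069 - 4662) = -51279*(-36731) = 1883528949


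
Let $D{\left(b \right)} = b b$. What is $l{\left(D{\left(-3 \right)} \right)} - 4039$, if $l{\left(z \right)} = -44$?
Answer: $-4083$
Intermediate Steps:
$D{\left(b \right)} = b^{2}$
$l{\left(D{\left(-3 \right)} \right)} - 4039 = -44 - 4039 = -4083$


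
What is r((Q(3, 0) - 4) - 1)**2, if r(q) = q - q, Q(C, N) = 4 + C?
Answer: 0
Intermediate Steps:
r(q) = 0
r((Q(3, 0) - 4) - 1)**2 = 0**2 = 0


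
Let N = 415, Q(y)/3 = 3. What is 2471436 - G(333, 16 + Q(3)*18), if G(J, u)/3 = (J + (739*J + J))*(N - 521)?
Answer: 80938890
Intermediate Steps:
Q(y) = 9 (Q(y) = 3*3 = 9)
G(J, u) = -235638*J (G(J, u) = 3*((J + (739*J + J))*(415 - 521)) = 3*((J + 740*J)*(-106)) = 3*((741*J)*(-106)) = 3*(-78546*J) = -235638*J)
2471436 - G(333, 16 + Q(3)*18) = 2471436 - (-235638)*333 = 2471436 - 1*(-78467454) = 2471436 + 78467454 = 80938890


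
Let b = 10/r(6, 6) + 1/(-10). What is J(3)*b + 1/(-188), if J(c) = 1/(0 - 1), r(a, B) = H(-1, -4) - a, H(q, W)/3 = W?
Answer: 5501/8460 ≈ 0.65024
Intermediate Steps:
H(q, W) = 3*W
r(a, B) = -12 - a (r(a, B) = 3*(-4) - a = -12 - a)
J(c) = -1 (J(c) = 1/(-1) = -1)
b = -59/90 (b = 10/(-12 - 1*6) + 1/(-10) = 10/(-12 - 6) + 1*(-1/10) = 10/(-18) - 1/10 = 10*(-1/18) - 1/10 = -5/9 - 1/10 = -59/90 ≈ -0.65556)
J(3)*b + 1/(-188) = -1*(-59/90) + 1/(-188) = 59/90 - 1/188 = 5501/8460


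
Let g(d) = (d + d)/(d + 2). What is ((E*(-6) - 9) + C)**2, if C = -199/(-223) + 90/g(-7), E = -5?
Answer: 7114753801/2436721 ≈ 2919.8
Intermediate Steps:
g(d) = 2*d/(2 + d) (g(d) = (2*d)/(2 + d) = 2*d/(2 + d))
C = 51568/1561 (C = -199/(-223) + 90/((2*(-7)/(2 - 7))) = -199*(-1/223) + 90/((2*(-7)/(-5))) = 199/223 + 90/((2*(-7)*(-1/5))) = 199/223 + 90/(14/5) = 199/223 + 90*(5/14) = 199/223 + 225/7 = 51568/1561 ≈ 33.035)
((E*(-6) - 9) + C)**2 = ((-5*(-6) - 9) + 51568/1561)**2 = ((30 - 9) + 51568/1561)**2 = (21 + 51568/1561)**2 = (84349/1561)**2 = 7114753801/2436721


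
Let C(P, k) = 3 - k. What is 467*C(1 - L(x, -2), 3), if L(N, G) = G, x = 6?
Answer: 0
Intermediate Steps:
467*C(1 - L(x, -2), 3) = 467*(3 - 1*3) = 467*(3 - 3) = 467*0 = 0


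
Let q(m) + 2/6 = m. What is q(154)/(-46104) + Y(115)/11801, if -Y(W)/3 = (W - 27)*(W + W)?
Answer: -8403744901/1632219912 ≈ -5.1487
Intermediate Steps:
q(m) = -1/3 + m
Y(W) = -6*W*(-27 + W) (Y(W) = -3*(W - 27)*(W + W) = -3*(-27 + W)*2*W = -6*W*(-27 + W))
q(154)/(-46104) + Y(115)/11801 = (-1/3 + 154)/(-46104) + (6*115*(27 - 1*115))/11801 = (461/3)*(-1/46104) + (6*115*(27 - 115))*(1/11801) = -461/138312 + (6*115*(-88))*(1/11801) = -461/138312 - 60720*1/11801 = -461/138312 - 60720/11801 = -8403744901/1632219912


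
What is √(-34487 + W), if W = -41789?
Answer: 2*I*√19069 ≈ 276.18*I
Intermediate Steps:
√(-34487 + W) = √(-34487 - 41789) = √(-76276) = 2*I*√19069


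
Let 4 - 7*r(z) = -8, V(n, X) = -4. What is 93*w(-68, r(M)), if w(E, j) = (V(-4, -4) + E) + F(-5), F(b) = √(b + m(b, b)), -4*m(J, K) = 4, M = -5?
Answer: -6696 + 93*I*√6 ≈ -6696.0 + 227.8*I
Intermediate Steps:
m(J, K) = -1 (m(J, K) = -¼*4 = -1)
r(z) = 12/7 (r(z) = 4/7 - ⅐*(-8) = 4/7 + 8/7 = 12/7)
F(b) = √(-1 + b) (F(b) = √(b - 1) = √(-1 + b))
w(E, j) = -4 + E + I*√6 (w(E, j) = (-4 + E) + √(-1 - 5) = (-4 + E) + √(-6) = (-4 + E) + I*√6 = -4 + E + I*√6)
93*w(-68, r(M)) = 93*(-4 - 68 + I*√6) = 93*(-72 + I*√6) = -6696 + 93*I*√6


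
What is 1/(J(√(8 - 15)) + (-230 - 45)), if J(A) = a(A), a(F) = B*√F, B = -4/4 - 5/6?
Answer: -1/(275 + 11*7^(¼)*√I/6) ≈ -0.0036085 + 2.7458e-5*I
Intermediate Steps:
B = -11/6 (B = -4*¼ - 5*⅙ = -1 - ⅚ = -11/6 ≈ -1.8333)
a(F) = -11*√F/6
J(A) = -11*√A/6
1/(J(√(8 - 15)) + (-230 - 45)) = 1/(-11*(8 - 15)^(¼)/6 + (-230 - 45)) = 1/(-11*(-7)^(¼)/6 - 275) = 1/(-11*7^(¼)*√I/6 - 275) = 1/(-275 - 11*7^(¼)*√I/6)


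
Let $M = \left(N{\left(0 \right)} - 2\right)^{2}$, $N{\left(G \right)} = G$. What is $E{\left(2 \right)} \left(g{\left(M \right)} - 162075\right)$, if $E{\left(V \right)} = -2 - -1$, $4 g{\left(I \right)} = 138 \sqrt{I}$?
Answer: $162006$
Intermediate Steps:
$M = 4$ ($M = \left(0 - 2\right)^{2} = \left(-2\right)^{2} = 4$)
$g{\left(I \right)} = \frac{69 \sqrt{I}}{2}$ ($g{\left(I \right)} = \frac{138 \sqrt{I}}{4} = \frac{69 \sqrt{I}}{2}$)
$E{\left(V \right)} = -1$ ($E{\left(V \right)} = -2 + 1 = -1$)
$E{\left(2 \right)} \left(g{\left(M \right)} - 162075\right) = - (\frac{69 \sqrt{4}}{2} - 162075) = - (\frac{69}{2} \cdot 2 - 162075) = - (69 - 162075) = \left(-1\right) \left(-162006\right) = 162006$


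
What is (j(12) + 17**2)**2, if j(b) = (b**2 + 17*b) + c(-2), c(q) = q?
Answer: 403225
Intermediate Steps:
j(b) = -2 + b**2 + 17*b (j(b) = (b**2 + 17*b) - 2 = -2 + b**2 + 17*b)
(j(12) + 17**2)**2 = ((-2 + 12**2 + 17*12) + 17**2)**2 = ((-2 + 144 + 204) + 289)**2 = (346 + 289)**2 = 635**2 = 403225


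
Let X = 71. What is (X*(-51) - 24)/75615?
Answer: -243/5041 ≈ -0.048205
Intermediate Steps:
(X*(-51) - 24)/75615 = (71*(-51) - 24)/75615 = (-3621 - 24)*(1/75615) = -3645*1/75615 = -243/5041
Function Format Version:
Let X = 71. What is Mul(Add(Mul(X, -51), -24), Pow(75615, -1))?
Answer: Rational(-243, 5041) ≈ -0.048205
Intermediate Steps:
Mul(Add(Mul(X, -51), -24), Pow(75615, -1)) = Mul(Add(Mul(71, -51), -24), Pow(75615, -1)) = Mul(Add(-3621, -24), Rational(1, 75615)) = Mul(-3645, Rational(1, 75615)) = Rational(-243, 5041)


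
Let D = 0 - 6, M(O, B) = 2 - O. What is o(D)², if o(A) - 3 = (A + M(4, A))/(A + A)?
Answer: 121/9 ≈ 13.444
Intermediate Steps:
D = -6
o(A) = 3 + (-2 + A)/(2*A) (o(A) = 3 + (A + (2 - 1*4))/(A + A) = 3 + (A + (2 - 4))/((2*A)) = 3 + (A - 2)*(1/(2*A)) = 3 + (-2 + A)*(1/(2*A)) = 3 + (-2 + A)/(2*A))
o(D)² = (7/2 - 1/(-6))² = (7/2 - 1*(-⅙))² = (7/2 + ⅙)² = (11/3)² = 121/9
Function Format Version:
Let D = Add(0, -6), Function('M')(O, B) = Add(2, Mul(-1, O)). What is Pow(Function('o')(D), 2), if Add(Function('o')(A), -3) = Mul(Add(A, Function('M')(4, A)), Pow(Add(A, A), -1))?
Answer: Rational(121, 9) ≈ 13.444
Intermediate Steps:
D = -6
Function('o')(A) = Add(3, Mul(Rational(1, 2), Pow(A, -1), Add(-2, A))) (Function('o')(A) = Add(3, Mul(Add(A, Add(2, Mul(-1, 4))), Pow(Add(A, A), -1))) = Add(3, Mul(Add(A, Add(2, -4)), Pow(Mul(2, A), -1))) = Add(3, Mul(Add(A, -2), Mul(Rational(1, 2), Pow(A, -1)))) = Add(3, Mul(Add(-2, A), Mul(Rational(1, 2), Pow(A, -1)))) = Add(3, Mul(Rational(1, 2), Pow(A, -1), Add(-2, A))))
Pow(Function('o')(D), 2) = Pow(Add(Rational(7, 2), Mul(-1, Pow(-6, -1))), 2) = Pow(Add(Rational(7, 2), Mul(-1, Rational(-1, 6))), 2) = Pow(Add(Rational(7, 2), Rational(1, 6)), 2) = Pow(Rational(11, 3), 2) = Rational(121, 9)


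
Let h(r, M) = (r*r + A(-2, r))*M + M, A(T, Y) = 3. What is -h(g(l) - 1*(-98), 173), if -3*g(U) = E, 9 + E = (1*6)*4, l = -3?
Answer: -1496969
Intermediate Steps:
E = 15 (E = -9 + (1*6)*4 = -9 + 6*4 = -9 + 24 = 15)
g(U) = -5 (g(U) = -⅓*15 = -5)
h(r, M) = M + M*(3 + r²) (h(r, M) = (r*r + 3)*M + M = (r² + 3)*M + M = (3 + r²)*M + M = M*(3 + r²) + M = M + M*(3 + r²))
-h(g(l) - 1*(-98), 173) = -173*(4 + (-5 - 1*(-98))²) = -173*(4 + (-5 + 98)²) = -173*(4 + 93²) = -173*(4 + 8649) = -173*8653 = -1*1496969 = -1496969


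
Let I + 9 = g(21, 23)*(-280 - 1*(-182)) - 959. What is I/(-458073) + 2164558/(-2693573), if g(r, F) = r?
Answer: -983374824836/1233853064829 ≈ -0.79700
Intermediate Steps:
I = -3026 (I = -9 + (21*(-280 - 1*(-182)) - 959) = -9 + (21*(-280 + 182) - 959) = -9 + (21*(-98) - 959) = -9 + (-2058 - 959) = -9 - 3017 = -3026)
I/(-458073) + 2164558/(-2693573) = -3026/(-458073) + 2164558/(-2693573) = -3026*(-1/458073) + 2164558*(-1/2693573) = 3026/458073 - 2164558/2693573 = -983374824836/1233853064829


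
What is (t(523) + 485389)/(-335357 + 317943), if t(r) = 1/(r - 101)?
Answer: -204834159/7348708 ≈ -27.874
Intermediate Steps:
t(r) = 1/(-101 + r)
(t(523) + 485389)/(-335357 + 317943) = (1/(-101 + 523) + 485389)/(-335357 + 317943) = (1/422 + 485389)/(-17414) = (1/422 + 485389)*(-1/17414) = (204834159/422)*(-1/17414) = -204834159/7348708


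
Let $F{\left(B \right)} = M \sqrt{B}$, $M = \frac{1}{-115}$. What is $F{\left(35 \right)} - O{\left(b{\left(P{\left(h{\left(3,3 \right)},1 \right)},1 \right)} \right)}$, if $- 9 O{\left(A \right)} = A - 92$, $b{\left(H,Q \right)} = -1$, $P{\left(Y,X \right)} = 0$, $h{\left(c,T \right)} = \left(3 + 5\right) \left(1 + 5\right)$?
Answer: $- \frac{31}{3} - \frac{\sqrt{35}}{115} \approx -10.385$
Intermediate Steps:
$h{\left(c,T \right)} = 48$ ($h{\left(c,T \right)} = 8 \cdot 6 = 48$)
$O{\left(A \right)} = \frac{92}{9} - \frac{A}{9}$ ($O{\left(A \right)} = - \frac{A - 92}{9} = - \frac{-92 + A}{9} = \frac{92}{9} - \frac{A}{9}$)
$M = - \frac{1}{115} \approx -0.0086956$
$F{\left(B \right)} = - \frac{\sqrt{B}}{115}$
$F{\left(35 \right)} - O{\left(b{\left(P{\left(h{\left(3,3 \right)},1 \right)},1 \right)} \right)} = - \frac{\sqrt{35}}{115} - \left(\frac{92}{9} - - \frac{1}{9}\right) = - \frac{\sqrt{35}}{115} - \left(\frac{92}{9} + \frac{1}{9}\right) = - \frac{\sqrt{35}}{115} - \frac{31}{3} = - \frac{31}{3} - \frac{\sqrt{35}}{115}$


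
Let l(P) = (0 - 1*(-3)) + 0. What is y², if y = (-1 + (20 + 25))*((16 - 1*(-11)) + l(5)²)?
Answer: 2509056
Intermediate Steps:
l(P) = 3 (l(P) = (0 + 3) + 0 = 3 + 0 = 3)
y = 1584 (y = (-1 + (20 + 25))*((16 - 1*(-11)) + 3²) = (-1 + 45)*((16 + 11) + 9) = 44*(27 + 9) = 44*36 = 1584)
y² = 1584² = 2509056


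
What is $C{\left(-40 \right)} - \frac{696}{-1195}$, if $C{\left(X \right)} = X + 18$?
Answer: $- \frac{25594}{1195} \approx -21.418$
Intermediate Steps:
$C{\left(X \right)} = 18 + X$
$C{\left(-40 \right)} - \frac{696}{-1195} = \left(18 - 40\right) - \frac{696}{-1195} = -22 - - \frac{696}{1195} = -22 + \frac{696}{1195} = - \frac{25594}{1195}$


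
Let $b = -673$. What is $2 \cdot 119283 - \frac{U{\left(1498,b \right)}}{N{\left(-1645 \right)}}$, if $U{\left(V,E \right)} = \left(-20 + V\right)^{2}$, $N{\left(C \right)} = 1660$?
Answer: $\frac{98458769}{415} \approx 2.3725 \cdot 10^{5}$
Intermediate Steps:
$2 \cdot 119283 - \frac{U{\left(1498,b \right)}}{N{\left(-1645 \right)}} = 2 \cdot 119283 - \frac{\left(-20 + 1498\right)^{2}}{1660} = 238566 - 1478^{2} \cdot \frac{1}{1660} = 238566 - 2184484 \cdot \frac{1}{1660} = 238566 - \frac{546121}{415} = \frac{98458769}{415}$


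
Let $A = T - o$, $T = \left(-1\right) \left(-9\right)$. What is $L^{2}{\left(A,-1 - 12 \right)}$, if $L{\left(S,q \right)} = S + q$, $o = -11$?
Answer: $49$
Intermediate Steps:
$T = 9$
$A = 20$ ($A = 9 - -11 = 9 + 11 = 20$)
$L^{2}{\left(A,-1 - 12 \right)} = \left(20 - 13\right)^{2} = 7^{2} = 49$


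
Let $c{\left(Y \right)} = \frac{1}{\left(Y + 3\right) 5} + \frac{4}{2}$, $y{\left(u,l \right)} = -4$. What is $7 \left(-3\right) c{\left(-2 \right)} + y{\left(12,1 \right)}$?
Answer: $- \frac{251}{5} \approx -50.2$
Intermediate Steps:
$c{\left(Y \right)} = 2 + \frac{1}{5 \left(3 + Y\right)}$ ($c{\left(Y \right)} = \frac{1}{3 + Y} \frac{1}{5} + 4 \cdot \frac{1}{2} = \frac{1}{5 \left(3 + Y\right)} + 2 = 2 + \frac{1}{5 \left(3 + Y\right)}$)
$7 \left(-3\right) c{\left(-2 \right)} + y{\left(12,1 \right)} = 7 \left(-3\right) \frac{31 + 10 \left(-2\right)}{5 \left(3 - 2\right)} - 4 = - 21 \frac{31 - 20}{5 \cdot 1} - 4 = - 21 \cdot \frac{1}{5} \cdot 1 \cdot 11 - 4 = \left(-21\right) \frac{11}{5} - 4 = - \frac{231}{5} - 4 = - \frac{251}{5}$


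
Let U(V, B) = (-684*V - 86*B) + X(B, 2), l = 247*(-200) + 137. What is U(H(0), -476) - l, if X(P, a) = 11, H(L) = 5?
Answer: 86790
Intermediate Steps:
l = -49263 (l = -49400 + 137 = -49263)
U(V, B) = 11 - 684*V - 86*B (U(V, B) = (-684*V - 86*B) + 11 = 11 - 684*V - 86*B)
U(H(0), -476) - l = (11 - 684*5 - 86*(-476)) - 1*(-49263) = (11 - 3420 + 40936) + 49263 = 37527 + 49263 = 86790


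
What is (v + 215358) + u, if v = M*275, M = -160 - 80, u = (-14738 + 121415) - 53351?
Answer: 202684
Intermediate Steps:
u = 53326 (u = 106677 - 53351 = 53326)
M = -240
v = -66000 (v = -240*275 = -66000)
(v + 215358) + u = (-66000 + 215358) + 53326 = 149358 + 53326 = 202684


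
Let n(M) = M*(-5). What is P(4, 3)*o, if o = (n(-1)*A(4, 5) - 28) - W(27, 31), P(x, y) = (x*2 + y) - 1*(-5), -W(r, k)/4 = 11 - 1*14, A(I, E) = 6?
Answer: -160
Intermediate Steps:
W(r, k) = 12 (W(r, k) = -4*(11 - 1*14) = -4*(11 - 14) = -4*(-3) = 12)
n(M) = -5*M
P(x, y) = 5 + y + 2*x (P(x, y) = (2*x + y) + 5 = (y + 2*x) + 5 = 5 + y + 2*x)
o = -10 (o = (-5*(-1)*6 - 28) - 1*12 = (5*6 - 28) - 12 = (30 - 28) - 12 = 2 - 12 = -10)
P(4, 3)*o = (5 + 3 + 2*4)*(-10) = (5 + 3 + 8)*(-10) = 16*(-10) = -160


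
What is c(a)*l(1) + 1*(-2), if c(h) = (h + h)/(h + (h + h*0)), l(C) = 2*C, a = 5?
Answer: 0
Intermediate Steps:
c(h) = 1 (c(h) = (2*h)/(h + (h + 0)) = (2*h)/(h + h) = (2*h)/((2*h)) = (2*h)*(1/(2*h)) = 1)
c(a)*l(1) + 1*(-2) = 1*(2*1) + 1*(-2) = 1*2 - 2 = 2 - 2 = 0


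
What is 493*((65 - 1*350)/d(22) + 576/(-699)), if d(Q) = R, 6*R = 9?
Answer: -21919766/233 ≈ -94076.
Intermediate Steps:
R = 3/2 (R = (⅙)*9 = 3/2 ≈ 1.5000)
d(Q) = 3/2
493*((65 - 1*350)/d(22) + 576/(-699)) = 493*((65 - 1*350)/(3/2) + 576/(-699)) = 493*((65 - 350)*(⅔) + 576*(-1/699)) = 493*(-285*⅔ - 192/233) = 493*(-190 - 192/233) = 493*(-44462/233) = -21919766/233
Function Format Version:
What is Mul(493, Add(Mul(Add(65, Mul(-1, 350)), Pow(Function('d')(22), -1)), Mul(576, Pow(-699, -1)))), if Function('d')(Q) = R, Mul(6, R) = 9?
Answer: Rational(-21919766, 233) ≈ -94076.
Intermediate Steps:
R = Rational(3, 2) (R = Mul(Rational(1, 6), 9) = Rational(3, 2) ≈ 1.5000)
Function('d')(Q) = Rational(3, 2)
Mul(493, Add(Mul(Add(65, Mul(-1, 350)), Pow(Function('d')(22), -1)), Mul(576, Pow(-699, -1)))) = Mul(493, Add(Mul(Add(65, Mul(-1, 350)), Pow(Rational(3, 2), -1)), Mul(576, Pow(-699, -1)))) = Mul(493, Add(Mul(Add(65, -350), Rational(2, 3)), Mul(576, Rational(-1, 699)))) = Mul(493, Add(Mul(-285, Rational(2, 3)), Rational(-192, 233))) = Mul(493, Add(-190, Rational(-192, 233))) = Mul(493, Rational(-44462, 233)) = Rational(-21919766, 233)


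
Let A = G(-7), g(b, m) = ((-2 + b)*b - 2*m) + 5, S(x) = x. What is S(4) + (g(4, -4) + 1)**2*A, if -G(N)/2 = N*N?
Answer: -47428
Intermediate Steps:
G(N) = -2*N**2 (G(N) = -2*N*N = -2*N**2)
g(b, m) = 5 - 2*m + b*(-2 + b) (g(b, m) = (b*(-2 + b) - 2*m) + 5 = (-2*m + b*(-2 + b)) + 5 = 5 - 2*m + b*(-2 + b))
A = -98 (A = -2*(-7)**2 = -2*49 = -98)
S(4) + (g(4, -4) + 1)**2*A = 4 + ((5 + 4**2 - 2*4 - 2*(-4)) + 1)**2*(-98) = 4 + ((5 + 16 - 8 + 8) + 1)**2*(-98) = 4 + (21 + 1)**2*(-98) = 4 + 22**2*(-98) = 4 + 484*(-98) = 4 - 47432 = -47428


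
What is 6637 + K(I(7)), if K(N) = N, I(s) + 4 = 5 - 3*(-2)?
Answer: 6644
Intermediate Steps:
I(s) = 7 (I(s) = -4 + (5 - 3*(-2)) = -4 + (5 + 6) = -4 + 11 = 7)
6637 + K(I(7)) = 6637 + 7 = 6644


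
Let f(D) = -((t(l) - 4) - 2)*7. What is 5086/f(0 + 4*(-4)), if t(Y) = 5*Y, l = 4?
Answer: -2543/49 ≈ -51.898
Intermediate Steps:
f(D) = -98 (f(D) = -((5*4 - 4) - 2)*7 = -((20 - 4) - 2)*7 = -(16 - 2)*7 = -1*14*7 = -14*7 = -98)
5086/f(0 + 4*(-4)) = 5086/(-98) = 5086*(-1/98) = -2543/49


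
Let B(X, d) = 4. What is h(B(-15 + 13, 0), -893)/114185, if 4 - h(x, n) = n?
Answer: 897/114185 ≈ 0.0078557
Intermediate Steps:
h(x, n) = 4 - n
h(B(-15 + 13, 0), -893)/114185 = (4 - 1*(-893))/114185 = (4 + 893)*(1/114185) = 897*(1/114185) = 897/114185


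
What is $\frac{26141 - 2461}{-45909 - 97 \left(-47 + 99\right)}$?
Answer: $- \frac{23680}{50953} \approx -0.46474$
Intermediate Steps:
$\frac{26141 - 2461}{-45909 - 97 \left(-47 + 99\right)} = \frac{23680}{-45909 - 5044} = \frac{23680}{-50953} = 23680 \left(- \frac{1}{50953}\right) = - \frac{23680}{50953}$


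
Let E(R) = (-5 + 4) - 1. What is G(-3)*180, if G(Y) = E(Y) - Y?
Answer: 180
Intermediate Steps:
E(R) = -2 (E(R) = -1 - 1 = -2)
G(Y) = -2 - Y
G(-3)*180 = (-2 - 1*(-3))*180 = (-2 + 3)*180 = 1*180 = 180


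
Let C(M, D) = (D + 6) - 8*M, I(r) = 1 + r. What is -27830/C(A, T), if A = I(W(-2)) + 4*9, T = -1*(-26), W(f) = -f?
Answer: 2783/28 ≈ 99.393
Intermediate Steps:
T = 26
A = 39 (A = (1 - 1*(-2)) + 4*9 = (1 + 2) + 36 = 3 + 36 = 39)
C(M, D) = 6 + D - 8*M (C(M, D) = (6 + D) - 8*M = 6 + D - 8*M)
-27830/C(A, T) = -27830/(6 + 26 - 8*39) = -27830/(6 + 26 - 312) = -27830/(-280) = -27830*(-1/280) = 2783/28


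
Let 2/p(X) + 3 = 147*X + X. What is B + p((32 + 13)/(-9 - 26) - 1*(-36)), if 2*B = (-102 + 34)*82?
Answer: -100209070/35943 ≈ -2788.0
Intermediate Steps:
B = -2788 (B = ((-102 + 34)*82)/2 = (-68*82)/2 = (½)*(-5576) = -2788)
p(X) = 2/(-3 + 148*X) (p(X) = 2/(-3 + (147*X + X)) = 2/(-3 + 148*X))
B + p((32 + 13)/(-9 - 26) - 1*(-36)) = -2788 + 2/(-3 + 148*((32 + 13)/(-9 - 26) - 1*(-36))) = -2788 + 2/(-3 + 148*(45/(-35) + 36)) = -2788 + 2/(-3 + 148*(45*(-1/35) + 36)) = -2788 + 2/(-3 + 148*(-9/7 + 36)) = -2788 + 2/(-3 + 148*(243/7)) = -2788 + 2/(-3 + 35964/7) = -2788 + 2/(35943/7) = -2788 + 2*(7/35943) = -2788 + 14/35943 = -100209070/35943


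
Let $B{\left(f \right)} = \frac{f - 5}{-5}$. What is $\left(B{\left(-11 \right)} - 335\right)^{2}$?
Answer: $\frac{2752281}{25} \approx 1.1009 \cdot 10^{5}$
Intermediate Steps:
$B{\left(f \right)} = 1 - \frac{f}{5}$ ($B{\left(f \right)} = \left(-5 + f\right) \left(- \frac{1}{5}\right) = 1 - \frac{f}{5}$)
$\left(B{\left(-11 \right)} - 335\right)^{2} = \left(\left(1 - - \frac{11}{5}\right) - 335\right)^{2} = \left(\left(1 + \frac{11}{5}\right) - 335\right)^{2} = \left(\frac{16}{5} - 335\right)^{2} = \left(- \frac{1659}{5}\right)^{2} = \frac{2752281}{25}$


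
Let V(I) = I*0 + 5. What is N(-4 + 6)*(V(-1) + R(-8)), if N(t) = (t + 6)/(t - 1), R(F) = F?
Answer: -24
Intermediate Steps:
V(I) = 5 (V(I) = 0 + 5 = 5)
N(t) = (6 + t)/(-1 + t)
N(-4 + 6)*(V(-1) + R(-8)) = ((6 + (-4 + 6))/(-1 + (-4 + 6)))*(5 - 8) = ((6 + 2)/(-1 + 2))*(-3) = (8/1)*(-3) = (1*8)*(-3) = 8*(-3) = -24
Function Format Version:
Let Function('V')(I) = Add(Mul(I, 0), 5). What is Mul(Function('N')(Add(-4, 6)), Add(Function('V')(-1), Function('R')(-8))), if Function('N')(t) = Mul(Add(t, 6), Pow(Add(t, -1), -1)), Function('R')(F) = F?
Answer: -24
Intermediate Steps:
Function('V')(I) = 5 (Function('V')(I) = Add(0, 5) = 5)
Function('N')(t) = Mul(Pow(Add(-1, t), -1), Add(6, t)) (Function('N')(t) = Mul(Add(6, t), Pow(Add(-1, t), -1)) = Mul(Pow(Add(-1, t), -1), Add(6, t)))
Mul(Function('N')(Add(-4, 6)), Add(Function('V')(-1), Function('R')(-8))) = Mul(Mul(Pow(Add(-1, Add(-4, 6)), -1), Add(6, Add(-4, 6))), Add(5, -8)) = Mul(Mul(Pow(Add(-1, 2), -1), Add(6, 2)), -3) = Mul(Mul(Pow(1, -1), 8), -3) = Mul(Mul(1, 8), -3) = Mul(8, -3) = -24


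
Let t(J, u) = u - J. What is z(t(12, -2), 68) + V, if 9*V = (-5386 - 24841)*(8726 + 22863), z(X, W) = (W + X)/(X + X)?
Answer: -13367770085/126 ≈ -1.0609e+8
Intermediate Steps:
z(X, W) = (W + X)/(2*X) (z(X, W) = (W + X)/((2*X)) = (W + X)*(1/(2*X)) = (W + X)/(2*X))
V = -954840703/9 (V = ((-5386 - 24841)*(8726 + 22863))/9 = (-30227*31589)/9 = (⅑)*(-954840703) = -954840703/9 ≈ -1.0609e+8)
z(t(12, -2), 68) + V = (68 + (-2 - 1*12))/(2*(-2 - 1*12)) - 954840703/9 = (68 + (-2 - 12))/(2*(-2 - 12)) - 954840703/9 = (½)*(68 - 14)/(-14) - 954840703/9 = (½)*(-1/14)*54 - 954840703/9 = -27/14 - 954840703/9 = -13367770085/126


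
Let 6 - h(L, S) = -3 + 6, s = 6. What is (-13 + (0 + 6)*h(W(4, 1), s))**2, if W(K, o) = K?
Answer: 25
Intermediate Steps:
h(L, S) = 3 (h(L, S) = 6 - (-3 + 6) = 6 - 1*3 = 6 - 3 = 3)
(-13 + (0 + 6)*h(W(4, 1), s))**2 = (-13 + (0 + 6)*3)**2 = (-13 + 6*3)**2 = (-13 + 18)**2 = 5**2 = 25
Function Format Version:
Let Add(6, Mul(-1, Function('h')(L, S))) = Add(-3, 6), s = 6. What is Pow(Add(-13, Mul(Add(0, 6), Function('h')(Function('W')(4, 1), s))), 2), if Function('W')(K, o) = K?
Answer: 25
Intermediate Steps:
Function('h')(L, S) = 3 (Function('h')(L, S) = Add(6, Mul(-1, Add(-3, 6))) = Add(6, Mul(-1, 3)) = Add(6, -3) = 3)
Pow(Add(-13, Mul(Add(0, 6), Function('h')(Function('W')(4, 1), s))), 2) = Pow(Add(-13, Mul(Add(0, 6), 3)), 2) = Pow(Add(-13, Mul(6, 3)), 2) = Pow(Add(-13, 18), 2) = Pow(5, 2) = 25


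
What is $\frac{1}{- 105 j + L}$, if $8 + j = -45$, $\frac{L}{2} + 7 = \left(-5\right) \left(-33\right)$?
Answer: $\frac{1}{5881} \approx 0.00017004$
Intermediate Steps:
$L = 316$ ($L = -14 + 2 \left(\left(-5\right) \left(-33\right)\right) = -14 + 2 \cdot 165 = -14 + 330 = 316$)
$j = -53$ ($j = -8 - 45 = -53$)
$\frac{1}{- 105 j + L} = \frac{1}{\left(-105\right) \left(-53\right) + 316} = \frac{1}{5565 + 316} = \frac{1}{5881}$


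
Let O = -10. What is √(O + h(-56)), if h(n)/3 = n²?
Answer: √9398 ≈ 96.943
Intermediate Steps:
h(n) = 3*n²
√(O + h(-56)) = √(-10 + 3*(-56)²) = √(-10 + 3*3136) = √(-10 + 9408) = √9398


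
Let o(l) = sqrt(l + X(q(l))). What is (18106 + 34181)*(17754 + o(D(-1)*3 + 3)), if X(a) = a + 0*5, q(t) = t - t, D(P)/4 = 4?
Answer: 928303398 + 52287*sqrt(51) ≈ 9.2868e+8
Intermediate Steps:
D(P) = 16 (D(P) = 4*4 = 16)
q(t) = 0
X(a) = a (X(a) = a + 0 = a)
o(l) = sqrt(l) (o(l) = sqrt(l + 0) = sqrt(l))
(18106 + 34181)*(17754 + o(D(-1)*3 + 3)) = (18106 + 34181)*(17754 + sqrt(16*3 + 3)) = 52287*(17754 + sqrt(48 + 3)) = 52287*(17754 + sqrt(51)) = 928303398 + 52287*sqrt(51)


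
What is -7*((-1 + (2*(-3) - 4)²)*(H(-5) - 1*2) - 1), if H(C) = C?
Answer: 4858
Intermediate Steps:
-7*((-1 + (2*(-3) - 4)²)*(H(-5) - 1*2) - 1) = -7*((-1 + (2*(-3) - 4)²)*(-5 - 1*2) - 1) = -7*((-1 + (-6 - 4)²)*(-5 - 2) - 1) = -7*((-1 + (-10)²)*(-7) - 1) = -7*((-1 + 100)*(-7) - 1) = -7*(99*(-7) - 1) = -7*(-693 - 1) = -7*(-694) = 4858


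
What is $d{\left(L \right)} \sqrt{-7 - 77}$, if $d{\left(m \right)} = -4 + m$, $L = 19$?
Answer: $30 i \sqrt{21} \approx 137.48 i$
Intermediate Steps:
$d{\left(L \right)} \sqrt{-7 - 77} = \left(-4 + 19\right) \sqrt{-7 - 77} = 15 \sqrt{-84} = 15 \cdot 2 i \sqrt{21} = 30 i \sqrt{21}$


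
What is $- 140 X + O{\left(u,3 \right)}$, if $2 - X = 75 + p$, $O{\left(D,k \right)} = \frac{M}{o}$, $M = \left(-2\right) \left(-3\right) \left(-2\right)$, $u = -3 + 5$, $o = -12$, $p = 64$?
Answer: $19181$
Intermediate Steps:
$u = 2$
$M = -12$ ($M = 6 \left(-2\right) = -12$)
$O{\left(D,k \right)} = 1$ ($O{\left(D,k \right)} = - \frac{12}{-12} = \left(-12\right) \left(- \frac{1}{12}\right) = 1$)
$X = -137$ ($X = 2 - \left(75 + 64\right) = 2 - 139 = -137$)
$- 140 X + O{\left(u,3 \right)} = \left(-140\right) \left(-137\right) + 1 = 19180 + 1 = 19181$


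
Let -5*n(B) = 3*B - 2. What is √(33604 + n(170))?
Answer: 2*√209390/5 ≈ 183.04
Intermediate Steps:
n(B) = ⅖ - 3*B/5 (n(B) = -(3*B - 2)/5 = -(-2 + 3*B)/5 = ⅖ - 3*B/5)
√(33604 + n(170)) = √(33604 + (⅖ - ⅗*170)) = √(33604 + (⅖ - 102)) = √(33604 - 508/5) = √(167512/5) = 2*√209390/5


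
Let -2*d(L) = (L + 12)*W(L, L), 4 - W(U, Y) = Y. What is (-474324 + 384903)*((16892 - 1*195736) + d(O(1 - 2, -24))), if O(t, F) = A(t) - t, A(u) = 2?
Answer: 31986159963/2 ≈ 1.5993e+10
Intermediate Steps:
W(U, Y) = 4 - Y
O(t, F) = 2 - t
d(L) = -(4 - L)*(12 + L)/2 (d(L) = -(L + 12)*(4 - L)/2 = -(12 + L)*(4 - L)/2 = -(4 - L)*(12 + L)/2)
(-474324 + 384903)*((16892 - 1*195736) + d(O(1 - 2, -24))) = (-474324 + 384903)*((16892 - 1*195736) + (-4 + (2 - (1 - 2)))*(12 + (2 - (1 - 2)))/2) = -89421*((16892 - 195736) + (-4 + (2 - 1*(-1)))*(12 + (2 - 1*(-1)))/2) = -89421*(-178844 + (-4 + (2 + 1))*(12 + (2 + 1))/2) = -89421*(-178844 + (-4 + 3)*(12 + 3)/2) = -89421*(-178844 + (½)*(-1)*15) = -89421*(-178844 - 15/2) = -89421*(-357703/2) = 31986159963/2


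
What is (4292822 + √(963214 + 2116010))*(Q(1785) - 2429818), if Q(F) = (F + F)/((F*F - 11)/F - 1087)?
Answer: -12995874854666384024/1245919 - 18164100241752*√85534/1245919 ≈ -1.0435e+13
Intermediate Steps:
Q(F) = 2*F/(-1087 + (-11 + F²)/F) (Q(F) = (2*F)/((F² - 11)/F - 1087) = (2*F)/((-11 + F²)/F - 1087) = (2*F)/(-1087 + (-11 + F²)/F) = 2*F/(-1087 + (-11 + F²)/F))
(4292822 + √(963214 + 2116010))*(Q(1785) - 2429818) = (4292822 + √(963214 + 2116010))*(2*1785²/(-11 + 1785² - 1087*1785) - 2429818) = (4292822 + √3079224)*(2*3186225/(-11 + 3186225 - 1940295) - 2429818) = (4292822 + 6*√85534)*(2*3186225/1245919 - 2429818) = (4292822 + 6*√85534)*(2*3186225*(1/1245919) - 2429818) = (4292822 + 6*√85534)*(6372450/1245919 - 2429818) = (4292822 + 6*√85534)*(-3027350040292/1245919) = -12995874854666384024/1245919 - 18164100241752*√85534/1245919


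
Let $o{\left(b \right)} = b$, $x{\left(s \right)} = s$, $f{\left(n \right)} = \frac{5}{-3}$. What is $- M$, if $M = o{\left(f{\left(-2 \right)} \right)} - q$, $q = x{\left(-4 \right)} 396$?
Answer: $- \frac{4747}{3} \approx -1582.3$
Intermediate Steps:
$f{\left(n \right)} = - \frac{5}{3}$ ($f{\left(n \right)} = 5 \left(- \frac{1}{3}\right) = - \frac{5}{3}$)
$q = -1584$ ($q = \left(-4\right) 396 = -1584$)
$M = \frac{4747}{3}$ ($M = - \frac{5}{3} - -1584 = - \frac{5}{3} + 1584 = \frac{4747}{3} \approx 1582.3$)
$- M = \left(-1\right) \frac{4747}{3} = - \frac{4747}{3}$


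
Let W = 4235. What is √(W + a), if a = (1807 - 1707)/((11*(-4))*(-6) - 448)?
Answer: √8960110/46 ≈ 65.073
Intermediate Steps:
a = -25/46 (a = 100/(-44*(-6) - 448) = 100/(264 - 448) = 100/(-184) = 100*(-1/184) = -25/46 ≈ -0.54348)
√(W + a) = √(4235 - 25/46) = √(194785/46) = √8960110/46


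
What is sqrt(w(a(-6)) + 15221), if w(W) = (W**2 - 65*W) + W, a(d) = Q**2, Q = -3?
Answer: sqrt(14726) ≈ 121.35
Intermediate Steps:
a(d) = 9 (a(d) = (-3)**2 = 9)
w(W) = W**2 - 64*W
sqrt(w(a(-6)) + 15221) = sqrt(9*(-64 + 9) + 15221) = sqrt(9*(-55) + 15221) = sqrt(-495 + 15221) = sqrt(14726)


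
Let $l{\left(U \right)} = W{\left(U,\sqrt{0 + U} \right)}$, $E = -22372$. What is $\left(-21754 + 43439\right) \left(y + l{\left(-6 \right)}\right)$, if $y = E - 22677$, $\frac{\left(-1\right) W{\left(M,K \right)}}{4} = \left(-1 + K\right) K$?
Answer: $-976367125 + 86740 i \sqrt{6} \approx -9.7637 \cdot 10^{8} + 2.1247 \cdot 10^{5} i$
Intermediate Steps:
$W{\left(M,K \right)} = - 4 K \left(-1 + K\right)$ ($W{\left(M,K \right)} = - 4 \left(-1 + K\right) K = - 4 K \left(-1 + K\right)$)
$l{\left(U \right)} = 4 \sqrt{U} \left(1 - \sqrt{U}\right)$ ($l{\left(U \right)} = 4 \sqrt{0 + U} \left(1 - \sqrt{0 + U}\right) = 4 \sqrt{U} \left(1 - \sqrt{U}\right)$)
$y = -45049$ ($y = -22372 - 22677 = -45049$)
$\left(-21754 + 43439\right) \left(y + l{\left(-6 \right)}\right) = \left(-21754 + 43439\right) \left(-45049 + \left(\left(-4\right) \left(-6\right) + 4 \sqrt{-6}\right)\right) = 21685 \left(-45049 + \left(24 + 4 i \sqrt{6}\right)\right) = 21685 \left(-45025 + 4 i \sqrt{6}\right) = -976367125 + 86740 i \sqrt{6}$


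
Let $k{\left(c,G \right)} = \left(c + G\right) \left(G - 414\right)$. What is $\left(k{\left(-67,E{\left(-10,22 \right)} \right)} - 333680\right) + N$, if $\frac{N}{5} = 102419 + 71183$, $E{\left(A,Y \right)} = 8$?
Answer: $558284$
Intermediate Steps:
$k{\left(c,G \right)} = \left(-414 + G\right) \left(G + c\right)$ ($k{\left(c,G \right)} = \left(G + c\right) \left(-414 + G\right) = \left(-414 + G\right) \left(G + c\right)$)
$N = 868010$ ($N = 5 \left(102419 + 71183\right) = 5 \cdot 173602 = 868010$)
$\left(k{\left(-67,E{\left(-10,22 \right)} \right)} - 333680\right) + N = \left(\left(8^{2} - 3312 - -27738 + 8 \left(-67\right)\right) - 333680\right) + 868010 = \left(\left(64 - 3312 + 27738 - 536\right) - 333680\right) + 868010 = \left(23954 - 333680\right) + 868010 = -309726 + 868010 = 558284$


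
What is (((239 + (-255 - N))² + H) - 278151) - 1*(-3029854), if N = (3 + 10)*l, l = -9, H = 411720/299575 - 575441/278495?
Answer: 9217039145002793/3337205585 ≈ 2.7619e+6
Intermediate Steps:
H = -2309031047/3337205585 (H = 411720*(1/299575) - 575441*1/278495 = 82344/59915 - 575441/278495 = -2309031047/3337205585 ≈ -0.69191)
N = -117 (N = (3 + 10)*(-9) = 13*(-9) = -117)
(((239 + (-255 - N))² + H) - 278151) - 1*(-3029854) = (((239 + (-255 - 1*(-117)))² - 2309031047/3337205585) - 278151) - 1*(-3029854) = (((239 + (-255 + 117))² - 2309031047/3337205585) - 278151) + 3029854 = (((239 - 138)² - 2309031047/3337205585) - 278151) + 3029854 = ((101² - 2309031047/3337205585) - 278151) + 3029854 = ((10201 - 2309031047/3337205585) - 278151) + 3029854 = (34040525141538/3337205585 - 278151) + 3029854 = -894206545531797/3337205585 + 3029854 = 9217039145002793/3337205585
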